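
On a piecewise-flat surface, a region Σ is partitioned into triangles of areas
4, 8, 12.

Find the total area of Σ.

4 + 8 + 12 = 24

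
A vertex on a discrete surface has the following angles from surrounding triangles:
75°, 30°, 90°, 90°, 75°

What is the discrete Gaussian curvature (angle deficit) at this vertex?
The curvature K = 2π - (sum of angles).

Sum of angles = 360°. K = 360° - 360° = 0° = 0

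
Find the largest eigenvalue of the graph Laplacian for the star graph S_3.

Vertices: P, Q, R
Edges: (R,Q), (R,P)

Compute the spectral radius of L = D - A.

The star S_3 is the complete bipartite graph K_{1,2} (one hub of degree 2, 2 leaves of degree 1). The Laplacian spectrum of K_{p,q} is 0, p (multiplicity q−1), q (multiplicity p−1), p+q. With p = 1, q = 2: 0 once, 1 with multiplicity 1, and 3 once. (Check: trace L = sum of degrees = 4 = 1·1 + 3.)
Laplacian eigenvalues: [0.0, 1.0, 3.0]. Largest eigenvalue (spectral radius) = 3.0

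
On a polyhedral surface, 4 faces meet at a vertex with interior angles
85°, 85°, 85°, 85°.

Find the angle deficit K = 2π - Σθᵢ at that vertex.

Sum of angles = 340°. K = 360° - 340° = 20° = π/9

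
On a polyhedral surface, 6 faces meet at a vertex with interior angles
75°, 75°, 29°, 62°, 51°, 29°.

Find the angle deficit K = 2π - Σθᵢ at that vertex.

Sum of angles = 321°. K = 360° - 321° = 39° = 13π/60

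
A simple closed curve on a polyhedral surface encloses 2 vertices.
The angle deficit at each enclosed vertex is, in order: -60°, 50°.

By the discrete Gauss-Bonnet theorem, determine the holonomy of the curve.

Holonomy = total enclosed curvature = (-60°) + 50° = -10°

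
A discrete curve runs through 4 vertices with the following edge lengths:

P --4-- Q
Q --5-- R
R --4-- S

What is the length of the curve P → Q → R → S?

Arc length = 4 + 5 + 4 = 13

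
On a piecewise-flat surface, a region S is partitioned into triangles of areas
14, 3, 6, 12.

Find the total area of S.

14 + 3 + 6 + 12 = 35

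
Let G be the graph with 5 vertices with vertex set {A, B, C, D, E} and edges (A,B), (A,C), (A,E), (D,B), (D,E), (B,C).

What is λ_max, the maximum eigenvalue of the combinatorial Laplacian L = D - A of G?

Degrees: deg(A) = 3, deg(B) = 3, deg(C) = 2, deg(D) = 2, deg(E) = 2.
L = D − A with rows/columns ordered (A, B, C, D, E):
  [ 3, -1, -1,  0, -1]
  [-1,  3, -1, -1,  0]
  [-1, -1,  2,  0,  0]
  [ 0, -1,  0,  2, -1]
  [-1,  0,  0, -1,  2]
Characteristic polynomial: det(λI − L) = λ(λ² − 5λ + 5)(λ² − 7λ + 11).
Roots: λ = 0; (λ² − 5λ + 5) = 0 ⇒ λ = (5 ± √5)/2 ≈ 1.382, 3.618; (λ² − 7λ + 11) = 0 ⇒ λ = (7 ± √5)/2 ≈ 2.382, 4.618.
(Check: the roots sum (with multiplicity) to 12, matching trace L = Σdeg = 2·6 = 12.)
Laplacian eigenvalues: [0.0, 1.382, 2.382, 3.618, 4.618]. Largest eigenvalue (spectral radius) = 4.618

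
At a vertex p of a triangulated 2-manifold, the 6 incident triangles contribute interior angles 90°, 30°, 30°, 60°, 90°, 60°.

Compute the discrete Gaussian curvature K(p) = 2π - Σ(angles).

Sum of angles = 360°. K = 360° - 360° = 0°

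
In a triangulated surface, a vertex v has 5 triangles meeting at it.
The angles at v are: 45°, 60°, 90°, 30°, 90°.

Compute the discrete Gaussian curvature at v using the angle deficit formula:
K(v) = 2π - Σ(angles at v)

Sum of angles = 315°. K = 360° - 315° = 45° = π/4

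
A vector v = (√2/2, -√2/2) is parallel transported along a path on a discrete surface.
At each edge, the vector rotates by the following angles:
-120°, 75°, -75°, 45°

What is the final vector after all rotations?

Total rotation: (-120°) + 75° + (-75°) + 45° = -75°. Final vector: (-0.5000, -0.8660)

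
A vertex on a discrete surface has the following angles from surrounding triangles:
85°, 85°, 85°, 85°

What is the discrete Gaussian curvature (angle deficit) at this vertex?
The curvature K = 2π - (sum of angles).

Sum of angles = 340°. K = 360° - 340° = 20° = π/9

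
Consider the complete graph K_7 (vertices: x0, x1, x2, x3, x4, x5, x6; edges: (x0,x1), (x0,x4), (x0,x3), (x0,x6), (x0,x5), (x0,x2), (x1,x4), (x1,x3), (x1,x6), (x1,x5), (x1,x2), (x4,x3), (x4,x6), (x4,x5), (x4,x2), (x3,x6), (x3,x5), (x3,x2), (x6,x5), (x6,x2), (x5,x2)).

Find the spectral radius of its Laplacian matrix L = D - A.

For the complete graph K_n, L = nI − J (J = all-ones matrix). J has eigenvalues n (once, eigenvector 𝟙) and 0 (multiplicity n−1), so L has eigenvalues 0 (once) and n (multiplicity n−1). Here n = 7: eigenvalue 0 once and 7 with multiplicity 6.
Laplacian eigenvalues: [0.0, 7.0, 7.0, 7.0, 7.0, 7.0, 7.0]. Largest eigenvalue (spectral radius) = 7.0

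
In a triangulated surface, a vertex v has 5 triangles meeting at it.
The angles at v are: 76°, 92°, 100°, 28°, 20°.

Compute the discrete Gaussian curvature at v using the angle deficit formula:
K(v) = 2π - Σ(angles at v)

Sum of angles = 316°. K = 360° - 316° = 44° = 11π/45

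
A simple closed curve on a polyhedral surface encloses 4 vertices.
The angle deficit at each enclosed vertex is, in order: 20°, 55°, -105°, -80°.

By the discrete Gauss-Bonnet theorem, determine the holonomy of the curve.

Holonomy = total enclosed curvature = 20° + 55° + (-105°) + (-80°) = -110°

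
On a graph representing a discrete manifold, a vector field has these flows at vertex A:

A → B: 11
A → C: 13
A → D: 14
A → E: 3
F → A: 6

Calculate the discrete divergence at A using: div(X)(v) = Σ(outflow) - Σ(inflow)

Divergence = sum of outgoing flows = 11 + 13 + 14 + 3 + (-6) = 35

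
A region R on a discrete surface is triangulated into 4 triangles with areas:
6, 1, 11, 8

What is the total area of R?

6 + 1 + 11 + 8 = 26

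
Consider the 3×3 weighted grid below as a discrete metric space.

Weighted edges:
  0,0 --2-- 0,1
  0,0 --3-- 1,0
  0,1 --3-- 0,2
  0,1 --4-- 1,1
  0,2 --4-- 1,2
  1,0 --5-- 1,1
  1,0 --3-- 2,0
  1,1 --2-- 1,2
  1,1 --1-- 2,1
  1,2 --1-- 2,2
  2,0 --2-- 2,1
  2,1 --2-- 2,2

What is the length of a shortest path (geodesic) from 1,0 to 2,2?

Shortest path: 1,0 → 2,0 → 2,1 → 2,2, total weight = 7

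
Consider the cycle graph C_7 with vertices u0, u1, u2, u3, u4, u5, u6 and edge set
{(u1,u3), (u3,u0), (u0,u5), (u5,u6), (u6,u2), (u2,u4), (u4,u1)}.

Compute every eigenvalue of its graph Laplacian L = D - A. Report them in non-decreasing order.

The cycle graph C_n has Laplacian eigenvalues λ_k = 2 − 2cos(2πk/n), k = 0, 1, …, n−1. Here n = 7:
k=0: 2 − 2cos(0) = 0.0; k=1: 2 − 2cos(2π/7) = 0.753; k=2: 2 − 2cos(4π/7) = 2.445; k=3: 2 − 2cos(6π/7) = 3.8019; k=4: 2 − 2cos(8π/7) = 3.8019; k=5: 2 − 2cos(10π/7) = 2.445; k=6: 2 − 2cos(12π/7) = 0.753.
Laplacian eigenvalues (increasing order): [0.0, 0.753, 0.753, 2.445, 2.445, 3.8019, 3.8019]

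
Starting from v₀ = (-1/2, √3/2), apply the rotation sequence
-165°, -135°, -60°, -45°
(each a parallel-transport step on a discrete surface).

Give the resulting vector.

Total rotation: (-165°) + (-135°) + (-60°) + (-45°) = -405° ≡ -45° (mod 360°). Final vector: (0.2588, 0.9659)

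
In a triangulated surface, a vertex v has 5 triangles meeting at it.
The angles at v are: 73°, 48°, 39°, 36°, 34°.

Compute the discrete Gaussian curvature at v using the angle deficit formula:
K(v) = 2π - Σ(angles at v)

Sum of angles = 230°. K = 360° - 230° = 130° = 13π/18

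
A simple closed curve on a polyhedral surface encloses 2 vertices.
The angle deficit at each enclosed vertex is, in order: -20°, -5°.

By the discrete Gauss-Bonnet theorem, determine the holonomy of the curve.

Holonomy = total enclosed curvature = (-20°) + (-5°) = -25°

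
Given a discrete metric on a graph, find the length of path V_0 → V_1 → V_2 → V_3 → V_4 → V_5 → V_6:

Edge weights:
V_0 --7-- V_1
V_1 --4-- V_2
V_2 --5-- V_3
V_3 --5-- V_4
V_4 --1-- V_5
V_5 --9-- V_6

Arc length = 7 + 4 + 5 + 5 + 1 + 9 = 31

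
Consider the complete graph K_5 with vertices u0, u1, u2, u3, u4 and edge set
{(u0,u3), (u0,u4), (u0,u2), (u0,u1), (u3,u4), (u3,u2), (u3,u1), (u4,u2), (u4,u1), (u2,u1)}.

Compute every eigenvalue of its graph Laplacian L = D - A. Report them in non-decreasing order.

For the complete graph K_n, L = nI − J (J = all-ones matrix). J has eigenvalues n (once, eigenvector 𝟙) and 0 (multiplicity n−1), so L has eigenvalues 0 (once) and n (multiplicity n−1). Here n = 5: eigenvalue 0 once and 5 with multiplicity 4.
Laplacian eigenvalues (increasing order): [0.0, 5.0, 5.0, 5.0, 5.0]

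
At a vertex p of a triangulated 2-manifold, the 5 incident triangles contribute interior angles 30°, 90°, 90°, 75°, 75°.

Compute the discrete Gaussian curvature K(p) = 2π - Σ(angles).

Sum of angles = 360°. K = 360° - 360° = 0°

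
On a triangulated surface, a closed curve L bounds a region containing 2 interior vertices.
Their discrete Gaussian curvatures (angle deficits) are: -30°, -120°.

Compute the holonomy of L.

Holonomy = total enclosed curvature = (-30°) + (-120°) = -150°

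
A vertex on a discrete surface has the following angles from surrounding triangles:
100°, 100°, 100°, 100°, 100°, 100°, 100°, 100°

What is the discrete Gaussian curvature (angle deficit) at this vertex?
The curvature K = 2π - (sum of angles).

Sum of angles = 800°. K = 360° - 800° = -440°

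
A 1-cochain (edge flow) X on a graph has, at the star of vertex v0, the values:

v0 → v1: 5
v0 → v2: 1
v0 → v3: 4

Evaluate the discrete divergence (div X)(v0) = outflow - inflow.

Divergence = sum of outgoing flows = 5 + 1 + 4 = 10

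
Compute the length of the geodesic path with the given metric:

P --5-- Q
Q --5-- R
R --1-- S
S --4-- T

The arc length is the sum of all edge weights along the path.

Arc length = 5 + 5 + 1 + 4 = 15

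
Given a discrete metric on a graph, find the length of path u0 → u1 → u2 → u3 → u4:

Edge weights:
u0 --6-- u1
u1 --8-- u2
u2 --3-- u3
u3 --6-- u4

Arc length = 6 + 8 + 3 + 6 = 23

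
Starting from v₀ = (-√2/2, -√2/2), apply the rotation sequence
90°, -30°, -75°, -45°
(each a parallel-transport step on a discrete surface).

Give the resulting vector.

Total rotation: 90° + (-30°) + (-75°) + (-45°) = -60°. Final vector: (-0.9659, 0.2588)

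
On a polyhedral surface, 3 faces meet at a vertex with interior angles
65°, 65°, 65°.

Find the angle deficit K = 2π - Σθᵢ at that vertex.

Sum of angles = 195°. K = 360° - 195° = 165°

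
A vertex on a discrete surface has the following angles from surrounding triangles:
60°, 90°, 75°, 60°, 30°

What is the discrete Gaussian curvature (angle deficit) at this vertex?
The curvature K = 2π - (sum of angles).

Sum of angles = 315°. K = 360° - 315° = 45° = π/4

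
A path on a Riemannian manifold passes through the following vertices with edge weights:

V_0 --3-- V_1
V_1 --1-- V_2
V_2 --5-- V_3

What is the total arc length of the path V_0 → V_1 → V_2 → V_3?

Arc length = 3 + 1 + 5 = 9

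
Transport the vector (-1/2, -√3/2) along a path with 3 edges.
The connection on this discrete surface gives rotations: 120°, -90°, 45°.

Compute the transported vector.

Total rotation: 120° + (-90°) + 45° = 75°. Final vector: (0.7071, -0.7071)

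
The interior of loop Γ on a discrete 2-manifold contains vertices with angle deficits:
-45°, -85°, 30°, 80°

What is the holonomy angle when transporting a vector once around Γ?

Holonomy = total enclosed curvature = (-45°) + (-85°) + 30° + 80° = -20°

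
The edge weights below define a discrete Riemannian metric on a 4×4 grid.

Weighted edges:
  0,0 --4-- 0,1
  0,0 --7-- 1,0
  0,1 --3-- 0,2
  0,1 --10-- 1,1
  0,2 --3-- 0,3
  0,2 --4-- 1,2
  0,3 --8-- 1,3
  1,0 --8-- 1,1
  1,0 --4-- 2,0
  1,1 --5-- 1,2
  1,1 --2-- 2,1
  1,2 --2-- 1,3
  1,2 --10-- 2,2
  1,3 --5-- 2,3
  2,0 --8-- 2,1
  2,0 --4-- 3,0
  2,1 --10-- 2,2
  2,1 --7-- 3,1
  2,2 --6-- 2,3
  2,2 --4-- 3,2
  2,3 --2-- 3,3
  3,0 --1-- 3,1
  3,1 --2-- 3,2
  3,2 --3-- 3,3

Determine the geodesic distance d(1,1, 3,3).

Shortest path: 1,1 → 2,1 → 3,1 → 3,2 → 3,3, total weight = 14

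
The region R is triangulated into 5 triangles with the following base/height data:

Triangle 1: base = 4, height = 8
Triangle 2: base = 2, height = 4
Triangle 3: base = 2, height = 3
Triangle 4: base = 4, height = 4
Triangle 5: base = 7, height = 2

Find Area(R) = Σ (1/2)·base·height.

(1/2)×4×8 + (1/2)×2×4 + (1/2)×2×3 + (1/2)×4×4 + (1/2)×7×2 = 38.0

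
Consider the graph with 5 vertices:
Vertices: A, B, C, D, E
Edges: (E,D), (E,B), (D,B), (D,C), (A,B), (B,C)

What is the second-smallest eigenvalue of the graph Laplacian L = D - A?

Degrees: deg(A) = 1, deg(B) = 4, deg(C) = 2, deg(D) = 3, deg(E) = 2.
L = D − A with rows/columns ordered (A, B, C, D, E):
  [ 1, -1,  0,  0,  0]
  [-1,  4, -1, -1, -1]
  [ 0, -1,  2, -1,  0]
  [ 0, -1, -1,  3, -1]
  [ 0, -1,  0, -1,  2]
Characteristic polynomial: det(λI − L) = λ(λ − 1)(λ − 2)(λ − 4)(λ − 5).
Roots: λ = 0; (λ − 1) = 0 ⇒ λ = 1; (λ − 2) = 0 ⇒ λ = 2; (λ − 4) = 0 ⇒ λ = 4; (λ − 5) = 0 ⇒ λ = 5.
(Check: the roots sum (with multiplicity) to 12, matching trace L = Σdeg = 2·6 = 12.)
Laplacian eigenvalues: [0.0, 1.0, 2.0, 4.0, 5.0]. Algebraic connectivity (smallest non-zero eigenvalue) = 1.0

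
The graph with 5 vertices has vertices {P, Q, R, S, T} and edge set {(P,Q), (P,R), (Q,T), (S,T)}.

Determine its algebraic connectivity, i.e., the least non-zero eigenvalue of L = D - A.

Degrees: deg(P) = 2, deg(Q) = 2, deg(R) = 1, deg(S) = 1, deg(T) = 2.
L = D − A with rows/columns ordered (P, Q, R, S, T):
  [ 2, -1, -1,  0,  0]
  [-1,  2,  0,  0, -1]
  [-1,  0,  1,  0,  0]
  [ 0,  0,  0,  1, -1]
  [ 0, -1,  0, -1,  2]
Characteristic polynomial: det(λI − L) = λ(λ² − 3λ + 1)(λ² − 5λ + 5).
Roots: λ = 0; (λ² − 3λ + 1) = 0 ⇒ λ = (3 ± √5)/2 ≈ 0.382, 2.618; (λ² − 5λ + 5) = 0 ⇒ λ = (5 ± √5)/2 ≈ 1.382, 3.618.
(Check: the roots sum (with multiplicity) to 8, matching trace L = Σdeg = 2·4 = 8.)
Laplacian eigenvalues: [0.0, 0.382, 1.382, 2.618, 3.618]. Algebraic connectivity (smallest non-zero eigenvalue) = 0.382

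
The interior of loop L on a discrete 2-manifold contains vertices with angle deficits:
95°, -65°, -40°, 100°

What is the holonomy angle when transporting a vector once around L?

Holonomy = total enclosed curvature = 95° + (-65°) + (-40°) + 100° = 90°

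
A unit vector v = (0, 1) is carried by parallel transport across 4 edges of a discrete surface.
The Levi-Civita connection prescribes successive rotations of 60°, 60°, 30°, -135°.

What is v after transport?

Total rotation: 60° + 60° + 30° + (-135°) = 15°. Final vector: (-0.2588, 0.9659)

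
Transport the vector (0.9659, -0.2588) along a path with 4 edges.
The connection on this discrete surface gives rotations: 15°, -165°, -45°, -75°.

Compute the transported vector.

Total rotation: 15° + (-165°) + (-45°) + (-75°) = -270° ≡ 90° (mod 360°). Final vector: (0.2588, 0.9659)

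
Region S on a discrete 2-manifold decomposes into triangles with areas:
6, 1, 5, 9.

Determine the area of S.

6 + 1 + 5 + 9 = 21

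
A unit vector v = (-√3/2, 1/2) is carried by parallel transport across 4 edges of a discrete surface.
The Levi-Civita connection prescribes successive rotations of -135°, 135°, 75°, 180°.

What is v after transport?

Total rotation: (-135°) + 135° + 75° + 180° = 255° ≡ -105° (mod 360°). Final vector: (0.7071, 0.7071)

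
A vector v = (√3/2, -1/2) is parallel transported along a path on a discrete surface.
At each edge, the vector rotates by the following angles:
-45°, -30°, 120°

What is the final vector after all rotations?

Total rotation: (-45°) + (-30°) + 120° = 45°. Final vector: (0.9659, 0.2588)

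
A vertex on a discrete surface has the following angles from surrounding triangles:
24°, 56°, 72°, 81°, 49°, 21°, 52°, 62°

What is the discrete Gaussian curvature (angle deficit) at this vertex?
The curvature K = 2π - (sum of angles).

Sum of angles = 417°. K = 360° - 417° = -57° = -19π/60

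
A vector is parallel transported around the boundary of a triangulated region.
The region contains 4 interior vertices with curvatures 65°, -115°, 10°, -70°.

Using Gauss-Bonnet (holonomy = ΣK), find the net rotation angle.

Holonomy = total enclosed curvature = 65° + (-115°) + 10° + (-70°) = -110°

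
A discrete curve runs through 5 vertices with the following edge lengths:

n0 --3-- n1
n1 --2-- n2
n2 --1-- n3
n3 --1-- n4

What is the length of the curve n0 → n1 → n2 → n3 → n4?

Arc length = 3 + 2 + 1 + 1 = 7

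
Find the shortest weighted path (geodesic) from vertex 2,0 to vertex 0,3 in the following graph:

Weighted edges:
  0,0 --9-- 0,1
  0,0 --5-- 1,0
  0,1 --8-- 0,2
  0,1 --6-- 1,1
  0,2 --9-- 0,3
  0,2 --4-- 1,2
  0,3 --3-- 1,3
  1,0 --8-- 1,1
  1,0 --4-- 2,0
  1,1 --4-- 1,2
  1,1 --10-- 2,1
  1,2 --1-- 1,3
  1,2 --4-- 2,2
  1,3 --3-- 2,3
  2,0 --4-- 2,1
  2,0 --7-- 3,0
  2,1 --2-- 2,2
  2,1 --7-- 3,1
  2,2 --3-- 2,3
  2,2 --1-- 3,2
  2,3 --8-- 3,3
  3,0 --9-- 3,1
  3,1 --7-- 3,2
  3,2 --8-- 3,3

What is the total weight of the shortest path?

Shortest path: 2,0 → 2,1 → 2,2 → 1,2 → 1,3 → 0,3, total weight = 14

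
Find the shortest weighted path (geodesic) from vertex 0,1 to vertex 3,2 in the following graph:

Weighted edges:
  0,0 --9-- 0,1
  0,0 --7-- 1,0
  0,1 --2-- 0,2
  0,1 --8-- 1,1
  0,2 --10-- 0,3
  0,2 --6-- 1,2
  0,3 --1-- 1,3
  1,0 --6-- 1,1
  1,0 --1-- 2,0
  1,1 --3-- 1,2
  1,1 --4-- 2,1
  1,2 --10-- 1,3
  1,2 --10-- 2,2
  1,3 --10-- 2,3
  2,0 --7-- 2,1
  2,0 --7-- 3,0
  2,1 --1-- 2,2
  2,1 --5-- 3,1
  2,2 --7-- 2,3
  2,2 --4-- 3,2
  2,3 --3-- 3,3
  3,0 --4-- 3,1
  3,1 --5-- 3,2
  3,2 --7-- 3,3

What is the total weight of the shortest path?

Shortest path: 0,1 → 1,1 → 2,1 → 2,2 → 3,2, total weight = 17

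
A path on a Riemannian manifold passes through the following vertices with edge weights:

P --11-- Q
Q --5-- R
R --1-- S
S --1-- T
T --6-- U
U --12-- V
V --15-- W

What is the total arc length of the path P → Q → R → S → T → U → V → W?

Arc length = 11 + 5 + 1 + 1 + 6 + 12 + 15 = 51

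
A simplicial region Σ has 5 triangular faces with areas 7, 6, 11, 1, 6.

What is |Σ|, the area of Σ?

7 + 6 + 11 + 1 + 6 = 31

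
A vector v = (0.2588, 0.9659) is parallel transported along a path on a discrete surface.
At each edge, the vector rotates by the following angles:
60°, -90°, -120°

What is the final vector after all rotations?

Total rotation: 60° + (-90°) + (-120°) = -150°. Final vector: (0.2588, -0.9659)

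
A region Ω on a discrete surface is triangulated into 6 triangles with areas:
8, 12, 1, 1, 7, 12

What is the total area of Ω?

8 + 12 + 1 + 1 + 7 + 12 = 41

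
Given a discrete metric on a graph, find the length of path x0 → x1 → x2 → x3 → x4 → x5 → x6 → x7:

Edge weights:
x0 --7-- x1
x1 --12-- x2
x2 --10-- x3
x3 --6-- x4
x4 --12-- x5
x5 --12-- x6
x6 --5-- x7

Arc length = 7 + 12 + 10 + 6 + 12 + 12 + 5 = 64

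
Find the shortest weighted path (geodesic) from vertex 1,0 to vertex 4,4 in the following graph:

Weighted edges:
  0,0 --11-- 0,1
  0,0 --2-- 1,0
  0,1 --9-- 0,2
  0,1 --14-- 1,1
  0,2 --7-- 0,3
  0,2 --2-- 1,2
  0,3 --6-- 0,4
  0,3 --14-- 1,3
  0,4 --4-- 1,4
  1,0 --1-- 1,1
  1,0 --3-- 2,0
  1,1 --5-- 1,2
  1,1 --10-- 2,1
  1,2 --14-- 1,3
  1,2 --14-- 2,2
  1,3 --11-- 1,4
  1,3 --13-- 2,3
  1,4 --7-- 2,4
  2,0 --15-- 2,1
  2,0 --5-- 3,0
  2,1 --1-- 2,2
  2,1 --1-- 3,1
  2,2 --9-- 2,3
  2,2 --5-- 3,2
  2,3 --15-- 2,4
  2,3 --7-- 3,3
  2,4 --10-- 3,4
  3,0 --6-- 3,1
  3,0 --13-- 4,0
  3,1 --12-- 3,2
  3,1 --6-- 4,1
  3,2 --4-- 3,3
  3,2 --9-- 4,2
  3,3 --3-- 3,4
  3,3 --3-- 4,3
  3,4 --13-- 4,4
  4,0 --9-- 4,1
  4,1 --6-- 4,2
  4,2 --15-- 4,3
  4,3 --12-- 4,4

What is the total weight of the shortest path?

Shortest path: 1,0 → 1,1 → 2,1 → 2,2 → 3,2 → 3,3 → 4,3 → 4,4, total weight = 36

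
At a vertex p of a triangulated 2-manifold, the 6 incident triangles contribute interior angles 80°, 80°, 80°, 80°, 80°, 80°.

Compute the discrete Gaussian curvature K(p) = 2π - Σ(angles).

Sum of angles = 480°. K = 360° - 480° = -120°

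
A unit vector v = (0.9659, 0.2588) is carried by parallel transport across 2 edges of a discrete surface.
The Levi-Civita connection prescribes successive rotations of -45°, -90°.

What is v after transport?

Total rotation: (-45°) + (-90°) = -135°. Final vector: (-0.5000, -0.8660)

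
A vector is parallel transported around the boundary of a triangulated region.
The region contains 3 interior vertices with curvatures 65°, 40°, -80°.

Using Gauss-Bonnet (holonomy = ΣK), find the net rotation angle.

Holonomy = total enclosed curvature = 65° + 40° + (-80°) = 25°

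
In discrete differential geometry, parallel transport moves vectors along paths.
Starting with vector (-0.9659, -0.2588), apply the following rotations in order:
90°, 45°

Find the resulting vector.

Total rotation: 90° + 45° = 135°. Final vector: (0.8660, -0.5000)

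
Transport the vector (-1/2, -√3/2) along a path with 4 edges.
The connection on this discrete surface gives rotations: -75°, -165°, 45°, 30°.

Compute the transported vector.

Total rotation: (-75°) + (-165°) + 45° + 30° = -165°. Final vector: (0.2588, 0.9659)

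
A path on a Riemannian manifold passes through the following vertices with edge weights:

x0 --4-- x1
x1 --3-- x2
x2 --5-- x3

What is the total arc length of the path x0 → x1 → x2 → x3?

Arc length = 4 + 3 + 5 = 12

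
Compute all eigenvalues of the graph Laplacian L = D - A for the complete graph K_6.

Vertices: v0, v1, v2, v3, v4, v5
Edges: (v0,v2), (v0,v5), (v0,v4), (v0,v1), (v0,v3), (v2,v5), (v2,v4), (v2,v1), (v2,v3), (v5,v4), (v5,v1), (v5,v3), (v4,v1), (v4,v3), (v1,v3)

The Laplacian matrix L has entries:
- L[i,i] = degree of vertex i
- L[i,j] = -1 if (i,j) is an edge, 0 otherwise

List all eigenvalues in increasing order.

For the complete graph K_n, L = nI − J (J = all-ones matrix). J has eigenvalues n (once, eigenvector 𝟙) and 0 (multiplicity n−1), so L has eigenvalues 0 (once) and n (multiplicity n−1). Here n = 6: eigenvalue 0 once and 6 with multiplicity 5.
Laplacian eigenvalues (increasing order): [0.0, 6.0, 6.0, 6.0, 6.0, 6.0]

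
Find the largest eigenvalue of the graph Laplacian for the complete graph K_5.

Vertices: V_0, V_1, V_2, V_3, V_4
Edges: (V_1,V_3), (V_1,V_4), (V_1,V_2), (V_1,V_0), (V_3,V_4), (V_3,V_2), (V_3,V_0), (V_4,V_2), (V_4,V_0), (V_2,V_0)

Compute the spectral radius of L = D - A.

For the complete graph K_n, L = nI − J (J = all-ones matrix). J has eigenvalues n (once, eigenvector 𝟙) and 0 (multiplicity n−1), so L has eigenvalues 0 (once) and n (multiplicity n−1). Here n = 5: eigenvalue 0 once and 5 with multiplicity 4.
Laplacian eigenvalues: [0.0, 5.0, 5.0, 5.0, 5.0]. Largest eigenvalue (spectral radius) = 5.0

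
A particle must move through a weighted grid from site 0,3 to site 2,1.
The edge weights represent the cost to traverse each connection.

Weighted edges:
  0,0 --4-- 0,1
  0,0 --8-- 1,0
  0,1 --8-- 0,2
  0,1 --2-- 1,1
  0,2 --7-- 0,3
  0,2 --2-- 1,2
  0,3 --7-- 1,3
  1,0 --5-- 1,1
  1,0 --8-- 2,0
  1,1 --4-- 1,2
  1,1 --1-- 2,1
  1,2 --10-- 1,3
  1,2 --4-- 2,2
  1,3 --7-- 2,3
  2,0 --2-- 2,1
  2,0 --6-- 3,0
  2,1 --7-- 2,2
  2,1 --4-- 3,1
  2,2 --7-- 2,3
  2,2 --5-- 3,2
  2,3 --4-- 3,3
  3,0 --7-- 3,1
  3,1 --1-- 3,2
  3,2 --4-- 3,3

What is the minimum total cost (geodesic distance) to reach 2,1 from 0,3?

Shortest path: 0,3 → 0,2 → 1,2 → 1,1 → 2,1, total weight = 14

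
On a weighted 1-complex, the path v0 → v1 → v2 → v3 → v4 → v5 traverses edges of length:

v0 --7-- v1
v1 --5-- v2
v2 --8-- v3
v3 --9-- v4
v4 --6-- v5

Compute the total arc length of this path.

Arc length = 7 + 5 + 8 + 9 + 6 = 35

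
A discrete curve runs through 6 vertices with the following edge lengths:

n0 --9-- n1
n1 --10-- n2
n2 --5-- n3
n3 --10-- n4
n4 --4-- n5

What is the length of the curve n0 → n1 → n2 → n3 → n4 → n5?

Arc length = 9 + 10 + 5 + 10 + 4 = 38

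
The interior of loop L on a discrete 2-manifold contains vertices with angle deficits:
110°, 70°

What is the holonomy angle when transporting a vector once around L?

Holonomy = total enclosed curvature = 110° + 70° = 180°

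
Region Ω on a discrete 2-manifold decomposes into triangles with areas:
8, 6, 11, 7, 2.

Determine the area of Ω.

8 + 6 + 11 + 7 + 2 = 34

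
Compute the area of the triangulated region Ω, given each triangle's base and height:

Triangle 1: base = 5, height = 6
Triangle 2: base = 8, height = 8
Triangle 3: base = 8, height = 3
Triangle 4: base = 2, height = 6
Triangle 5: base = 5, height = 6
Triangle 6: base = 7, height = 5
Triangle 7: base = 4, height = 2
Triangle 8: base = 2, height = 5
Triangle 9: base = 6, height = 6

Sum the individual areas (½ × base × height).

(1/2)×5×6 + (1/2)×8×8 + (1/2)×8×3 + (1/2)×2×6 + (1/2)×5×6 + (1/2)×7×5 + (1/2)×4×2 + (1/2)×2×5 + (1/2)×6×6 = 124.5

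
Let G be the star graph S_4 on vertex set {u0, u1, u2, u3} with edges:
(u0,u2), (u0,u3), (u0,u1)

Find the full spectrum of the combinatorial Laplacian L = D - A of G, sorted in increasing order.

The star S_4 is the complete bipartite graph K_{1,3} (one hub of degree 3, 3 leaves of degree 1). The Laplacian spectrum of K_{p,q} is 0, p (multiplicity q−1), q (multiplicity p−1), p+q. With p = 1, q = 3: 0 once, 1 with multiplicity 2, and 4 once. (Check: trace L = sum of degrees = 6 = 2·1 + 4.)
Laplacian eigenvalues (increasing order): [0.0, 1.0, 1.0, 4.0]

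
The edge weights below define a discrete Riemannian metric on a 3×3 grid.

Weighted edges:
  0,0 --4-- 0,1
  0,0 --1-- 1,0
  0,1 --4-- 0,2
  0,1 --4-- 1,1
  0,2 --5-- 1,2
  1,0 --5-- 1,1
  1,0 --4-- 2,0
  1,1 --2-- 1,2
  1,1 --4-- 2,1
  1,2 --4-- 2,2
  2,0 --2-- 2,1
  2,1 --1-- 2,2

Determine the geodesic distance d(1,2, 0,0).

Shortest path: 1,2 → 1,1 → 1,0 → 0,0, total weight = 8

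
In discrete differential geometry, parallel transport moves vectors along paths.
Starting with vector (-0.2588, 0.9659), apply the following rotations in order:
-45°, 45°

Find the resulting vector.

Total rotation: (-45°) + 45° = 0°. Final vector: (-0.2588, 0.9659)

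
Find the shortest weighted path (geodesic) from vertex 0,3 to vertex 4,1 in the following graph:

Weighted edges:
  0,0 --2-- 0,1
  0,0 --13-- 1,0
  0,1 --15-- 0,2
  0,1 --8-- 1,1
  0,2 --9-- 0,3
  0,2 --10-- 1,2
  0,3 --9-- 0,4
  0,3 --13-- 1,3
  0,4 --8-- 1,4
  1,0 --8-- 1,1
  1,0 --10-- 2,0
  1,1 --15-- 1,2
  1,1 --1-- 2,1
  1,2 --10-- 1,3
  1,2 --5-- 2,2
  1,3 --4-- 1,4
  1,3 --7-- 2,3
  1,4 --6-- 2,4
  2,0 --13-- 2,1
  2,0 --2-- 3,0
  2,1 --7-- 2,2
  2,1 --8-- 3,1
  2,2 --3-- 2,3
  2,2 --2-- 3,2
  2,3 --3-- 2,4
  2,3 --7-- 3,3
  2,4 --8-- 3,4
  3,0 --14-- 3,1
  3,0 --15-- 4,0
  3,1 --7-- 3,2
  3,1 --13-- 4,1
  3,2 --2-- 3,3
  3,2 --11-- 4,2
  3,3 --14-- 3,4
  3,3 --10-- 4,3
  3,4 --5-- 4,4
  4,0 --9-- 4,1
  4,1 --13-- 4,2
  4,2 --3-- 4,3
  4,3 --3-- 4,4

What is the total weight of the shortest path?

Shortest path: 0,3 → 1,3 → 2,3 → 2,2 → 3,2 → 3,1 → 4,1, total weight = 45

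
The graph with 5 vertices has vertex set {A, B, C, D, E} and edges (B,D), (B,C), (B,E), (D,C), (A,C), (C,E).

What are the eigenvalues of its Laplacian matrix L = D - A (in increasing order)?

Degrees: deg(A) = 1, deg(B) = 3, deg(C) = 4, deg(D) = 2, deg(E) = 2.
L = D − A with rows/columns ordered (A, B, C, D, E):
  [ 1,  0, -1,  0,  0]
  [ 0,  3, -1, -1, -1]
  [-1, -1,  4, -1, -1]
  [ 0, -1, -1,  2,  0]
  [ 0, -1, -1,  0,  2]
Characteristic polynomial: det(λI − L) = λ(λ − 1)(λ − 2)(λ − 4)(λ − 5).
Roots: λ = 0; (λ − 1) = 0 ⇒ λ = 1; (λ − 2) = 0 ⇒ λ = 2; (λ − 4) = 0 ⇒ λ = 4; (λ − 5) = 0 ⇒ λ = 5.
(Check: the roots sum (with multiplicity) to 12, matching trace L = Σdeg = 2·6 = 12.)
Laplacian eigenvalues (increasing order): [0.0, 1.0, 2.0, 4.0, 5.0]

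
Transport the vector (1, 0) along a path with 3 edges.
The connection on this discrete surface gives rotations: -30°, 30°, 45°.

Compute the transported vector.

Total rotation: (-30°) + 30° + 45° = 45°. Final vector: (0.7071, 0.7071)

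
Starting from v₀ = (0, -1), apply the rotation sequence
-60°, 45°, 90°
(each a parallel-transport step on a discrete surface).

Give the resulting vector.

Total rotation: (-60°) + 45° + 90° = 75°. Final vector: (0.9659, -0.2588)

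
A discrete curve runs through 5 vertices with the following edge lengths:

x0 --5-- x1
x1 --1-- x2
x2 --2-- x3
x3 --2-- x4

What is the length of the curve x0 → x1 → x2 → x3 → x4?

Arc length = 5 + 1 + 2 + 2 = 10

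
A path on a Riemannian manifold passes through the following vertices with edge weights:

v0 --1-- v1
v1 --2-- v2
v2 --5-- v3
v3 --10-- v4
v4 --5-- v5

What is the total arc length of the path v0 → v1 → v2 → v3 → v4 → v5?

Arc length = 1 + 2 + 5 + 10 + 5 = 23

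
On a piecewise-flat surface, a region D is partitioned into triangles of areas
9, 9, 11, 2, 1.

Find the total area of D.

9 + 9 + 11 + 2 + 1 = 32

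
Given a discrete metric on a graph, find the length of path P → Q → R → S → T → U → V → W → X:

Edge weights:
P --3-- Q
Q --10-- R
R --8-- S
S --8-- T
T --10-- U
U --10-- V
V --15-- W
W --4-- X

Arc length = 3 + 10 + 8 + 8 + 10 + 10 + 15 + 4 = 68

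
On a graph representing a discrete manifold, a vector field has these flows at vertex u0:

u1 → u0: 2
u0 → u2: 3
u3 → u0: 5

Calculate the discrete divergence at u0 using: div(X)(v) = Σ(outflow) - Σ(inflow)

Divergence = sum of outgoing flows = (-2) + 3 + (-5) = -4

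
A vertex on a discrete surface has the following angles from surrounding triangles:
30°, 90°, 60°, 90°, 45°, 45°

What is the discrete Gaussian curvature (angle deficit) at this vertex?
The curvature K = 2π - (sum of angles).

Sum of angles = 360°. K = 360° - 360° = 0°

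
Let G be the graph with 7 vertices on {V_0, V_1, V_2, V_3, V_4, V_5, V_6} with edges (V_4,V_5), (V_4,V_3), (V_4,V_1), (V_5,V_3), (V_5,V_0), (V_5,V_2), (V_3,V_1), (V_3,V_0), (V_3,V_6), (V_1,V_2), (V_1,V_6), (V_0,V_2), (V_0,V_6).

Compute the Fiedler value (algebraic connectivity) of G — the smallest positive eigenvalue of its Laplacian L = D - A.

Degrees: deg(V_0) = 4, deg(V_1) = 4, deg(V_2) = 3, deg(V_3) = 5, deg(V_4) = 3, deg(V_5) = 4, deg(V_6) = 3.
L = D − A with rows/columns ordered (V_0, V_1, V_2, V_3, V_4, V_5, V_6):
  [ 4,  0, -1, -1,  0, -1, -1]
  [ 0,  4, -1, -1, -1,  0, -1]
  [-1, -1,  3,  0,  0, -1,  0]
  [-1, -1,  0,  5, -1, -1, -1]
  [ 0, -1,  0, -1,  3, -1,  0]
  [-1,  0, -1, -1, -1,  4,  0]
  [-1, -1,  0, -1,  0,  0,  3]
Characteristic polynomial: det(λI − L) = λ(λ² − 8λ + 14)²(λ² − 10λ + 23).
Roots: λ = 0; (λ² − 8λ + 14) = 0 ⇒ λ = 4 ± √2 ≈ 2.5858, 5.4142 (multiplicity 2); (λ² − 10λ + 23) = 0 ⇒ λ = 5 ± √2 ≈ 3.5858, 6.4142.
(Check: the roots sum (with multiplicity) to 26, matching trace L = Σdeg = 2·13 = 26.)
Laplacian eigenvalues: [0.0, 2.5858, 2.5858, 3.5858, 5.4142, 5.4142, 6.4142]. Algebraic connectivity (smallest non-zero eigenvalue) = 2.5858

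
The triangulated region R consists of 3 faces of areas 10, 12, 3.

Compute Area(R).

10 + 12 + 3 = 25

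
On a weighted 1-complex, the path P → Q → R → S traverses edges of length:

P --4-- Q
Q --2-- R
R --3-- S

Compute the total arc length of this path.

Arc length = 4 + 2 + 3 = 9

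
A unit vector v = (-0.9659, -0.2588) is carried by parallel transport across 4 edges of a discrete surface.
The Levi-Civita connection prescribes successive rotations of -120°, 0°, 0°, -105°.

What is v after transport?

Total rotation: (-120°) + 0° + 0° + (-105°) = -225° ≡ 135° (mod 360°). Final vector: (0.8660, -0.5000)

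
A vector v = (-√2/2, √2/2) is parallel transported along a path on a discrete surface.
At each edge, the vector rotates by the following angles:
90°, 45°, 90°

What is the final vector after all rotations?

Total rotation: 90° + 45° + 90° = 225° ≡ -135° (mod 360°). Final vector: (1, 0)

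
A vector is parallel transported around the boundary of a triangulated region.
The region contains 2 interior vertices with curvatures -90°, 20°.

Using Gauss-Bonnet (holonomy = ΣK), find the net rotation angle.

Holonomy = total enclosed curvature = (-90°) + 20° = -70°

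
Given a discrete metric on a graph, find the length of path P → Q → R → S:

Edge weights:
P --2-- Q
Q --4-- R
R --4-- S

Arc length = 2 + 4 + 4 = 10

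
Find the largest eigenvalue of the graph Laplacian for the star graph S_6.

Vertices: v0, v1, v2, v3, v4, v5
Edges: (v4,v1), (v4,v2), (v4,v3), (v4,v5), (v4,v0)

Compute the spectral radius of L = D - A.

The star S_6 is the complete bipartite graph K_{1,5} (one hub of degree 5, 5 leaves of degree 1). The Laplacian spectrum of K_{p,q} is 0, p (multiplicity q−1), q (multiplicity p−1), p+q. With p = 1, q = 5: 0 once, 1 with multiplicity 4, and 6 once. (Check: trace L = sum of degrees = 10 = 4·1 + 6.)
Laplacian eigenvalues: [0.0, 1.0, 1.0, 1.0, 1.0, 6.0]. Largest eigenvalue (spectral radius) = 6.0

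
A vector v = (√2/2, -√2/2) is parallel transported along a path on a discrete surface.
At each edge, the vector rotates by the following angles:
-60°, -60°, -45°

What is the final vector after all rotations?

Total rotation: (-60°) + (-60°) + (-45°) = -165°. Final vector: (-0.8660, 0.5000)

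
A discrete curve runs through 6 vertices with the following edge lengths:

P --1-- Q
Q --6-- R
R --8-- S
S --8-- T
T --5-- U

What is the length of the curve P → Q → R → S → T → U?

Arc length = 1 + 6 + 8 + 8 + 5 = 28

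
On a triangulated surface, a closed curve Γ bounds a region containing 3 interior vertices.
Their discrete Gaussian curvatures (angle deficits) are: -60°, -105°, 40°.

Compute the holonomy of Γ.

Holonomy = total enclosed curvature = (-60°) + (-105°) + 40° = -125°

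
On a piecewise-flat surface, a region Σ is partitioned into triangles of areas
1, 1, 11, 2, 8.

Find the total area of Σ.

1 + 1 + 11 + 2 + 8 = 23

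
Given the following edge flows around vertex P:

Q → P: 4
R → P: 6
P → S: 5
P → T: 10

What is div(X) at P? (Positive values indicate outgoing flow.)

Divergence = sum of outgoing flows = (-4) + (-6) + 5 + 10 = 5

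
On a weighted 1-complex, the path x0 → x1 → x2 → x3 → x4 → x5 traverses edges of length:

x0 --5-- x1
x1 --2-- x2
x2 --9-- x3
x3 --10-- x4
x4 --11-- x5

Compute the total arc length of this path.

Arc length = 5 + 2 + 9 + 10 + 11 = 37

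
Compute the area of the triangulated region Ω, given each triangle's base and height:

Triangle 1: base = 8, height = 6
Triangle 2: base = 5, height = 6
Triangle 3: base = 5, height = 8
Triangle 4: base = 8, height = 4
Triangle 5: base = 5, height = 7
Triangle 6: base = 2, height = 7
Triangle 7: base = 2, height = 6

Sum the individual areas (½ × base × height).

(1/2)×8×6 + (1/2)×5×6 + (1/2)×5×8 + (1/2)×8×4 + (1/2)×5×7 + (1/2)×2×7 + (1/2)×2×6 = 105.5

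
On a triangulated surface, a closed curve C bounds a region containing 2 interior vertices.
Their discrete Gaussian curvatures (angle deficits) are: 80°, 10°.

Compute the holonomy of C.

Holonomy = total enclosed curvature = 80° + 10° = 90°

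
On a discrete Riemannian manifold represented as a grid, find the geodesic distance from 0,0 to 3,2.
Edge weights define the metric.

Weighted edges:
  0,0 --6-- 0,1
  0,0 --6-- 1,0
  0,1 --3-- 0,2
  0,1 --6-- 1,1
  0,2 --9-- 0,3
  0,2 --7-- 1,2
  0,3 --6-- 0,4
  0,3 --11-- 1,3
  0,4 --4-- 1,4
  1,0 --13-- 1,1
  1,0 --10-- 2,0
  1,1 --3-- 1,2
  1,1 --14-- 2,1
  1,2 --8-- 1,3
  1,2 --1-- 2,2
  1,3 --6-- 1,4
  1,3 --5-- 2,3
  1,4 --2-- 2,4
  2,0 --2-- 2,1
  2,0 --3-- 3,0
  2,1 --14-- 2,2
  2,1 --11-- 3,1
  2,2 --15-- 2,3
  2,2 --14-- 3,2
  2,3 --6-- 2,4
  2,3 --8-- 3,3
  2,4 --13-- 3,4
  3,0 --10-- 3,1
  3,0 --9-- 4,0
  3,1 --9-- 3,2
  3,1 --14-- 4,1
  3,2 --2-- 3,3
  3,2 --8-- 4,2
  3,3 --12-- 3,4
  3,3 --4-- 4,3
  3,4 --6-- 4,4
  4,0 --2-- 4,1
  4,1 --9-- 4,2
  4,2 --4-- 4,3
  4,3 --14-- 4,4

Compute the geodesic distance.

Shortest path: 0,0 → 0,1 → 1,1 → 1,2 → 2,2 → 3,2, total weight = 30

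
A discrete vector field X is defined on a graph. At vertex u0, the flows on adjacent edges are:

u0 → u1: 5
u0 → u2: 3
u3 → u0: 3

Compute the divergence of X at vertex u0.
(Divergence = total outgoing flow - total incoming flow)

Divergence = sum of outgoing flows = 5 + 3 + (-3) = 5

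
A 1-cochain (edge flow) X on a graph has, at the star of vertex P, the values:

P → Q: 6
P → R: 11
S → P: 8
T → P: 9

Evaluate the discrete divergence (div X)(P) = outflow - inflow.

Divergence = sum of outgoing flows = 6 + 11 + (-8) + (-9) = 0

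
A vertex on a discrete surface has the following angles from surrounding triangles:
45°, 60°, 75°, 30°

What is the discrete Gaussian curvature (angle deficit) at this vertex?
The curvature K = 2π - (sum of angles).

Sum of angles = 210°. K = 360° - 210° = 150°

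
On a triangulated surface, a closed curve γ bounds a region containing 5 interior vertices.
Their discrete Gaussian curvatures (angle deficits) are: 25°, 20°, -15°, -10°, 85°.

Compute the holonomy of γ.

Holonomy = total enclosed curvature = 25° + 20° + (-15°) + (-10°) + 85° = 105°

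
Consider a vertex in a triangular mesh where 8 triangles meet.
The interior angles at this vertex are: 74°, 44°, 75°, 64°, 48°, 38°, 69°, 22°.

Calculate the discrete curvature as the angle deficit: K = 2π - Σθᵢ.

Sum of angles = 434°. K = 360° - 434° = -74° = -37π/90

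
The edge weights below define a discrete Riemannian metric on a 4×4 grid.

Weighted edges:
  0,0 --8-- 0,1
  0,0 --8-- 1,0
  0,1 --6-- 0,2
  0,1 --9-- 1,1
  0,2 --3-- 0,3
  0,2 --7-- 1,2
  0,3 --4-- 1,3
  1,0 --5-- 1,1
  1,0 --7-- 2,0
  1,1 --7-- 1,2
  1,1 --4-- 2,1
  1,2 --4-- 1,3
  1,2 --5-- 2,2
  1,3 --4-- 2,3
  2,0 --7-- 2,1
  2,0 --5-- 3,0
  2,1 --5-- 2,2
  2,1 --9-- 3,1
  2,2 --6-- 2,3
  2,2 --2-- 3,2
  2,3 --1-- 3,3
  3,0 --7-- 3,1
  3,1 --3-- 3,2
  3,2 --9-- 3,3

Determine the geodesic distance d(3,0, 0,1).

Shortest path: 3,0 → 2,0 → 2,1 → 1,1 → 0,1, total weight = 25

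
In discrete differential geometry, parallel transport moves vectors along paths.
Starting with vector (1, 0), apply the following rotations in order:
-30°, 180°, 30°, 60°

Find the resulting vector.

Total rotation: (-30°) + 180° + 30° + 60° = 240° ≡ -120° (mod 360°). Final vector: (-0.5000, -0.8660)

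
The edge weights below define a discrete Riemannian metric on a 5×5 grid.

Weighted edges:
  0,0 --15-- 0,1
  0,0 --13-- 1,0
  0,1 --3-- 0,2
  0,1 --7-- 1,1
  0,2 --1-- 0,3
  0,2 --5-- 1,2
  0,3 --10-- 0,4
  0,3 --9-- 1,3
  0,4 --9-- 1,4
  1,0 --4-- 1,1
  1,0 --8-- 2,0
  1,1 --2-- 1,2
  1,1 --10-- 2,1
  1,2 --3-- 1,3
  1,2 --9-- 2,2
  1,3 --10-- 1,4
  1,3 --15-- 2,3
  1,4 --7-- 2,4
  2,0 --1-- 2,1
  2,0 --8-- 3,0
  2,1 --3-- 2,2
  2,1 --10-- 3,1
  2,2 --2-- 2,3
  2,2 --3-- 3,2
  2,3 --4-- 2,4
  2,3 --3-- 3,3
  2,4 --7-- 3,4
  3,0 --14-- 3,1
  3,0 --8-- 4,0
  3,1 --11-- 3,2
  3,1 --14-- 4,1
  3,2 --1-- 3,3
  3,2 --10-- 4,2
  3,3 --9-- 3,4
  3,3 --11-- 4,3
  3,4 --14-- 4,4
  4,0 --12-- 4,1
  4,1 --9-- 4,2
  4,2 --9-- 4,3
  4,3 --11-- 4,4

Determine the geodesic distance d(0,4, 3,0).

Shortest path: 0,4 → 1,4 → 2,4 → 2,3 → 2,2 → 2,1 → 2,0 → 3,0, total weight = 34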